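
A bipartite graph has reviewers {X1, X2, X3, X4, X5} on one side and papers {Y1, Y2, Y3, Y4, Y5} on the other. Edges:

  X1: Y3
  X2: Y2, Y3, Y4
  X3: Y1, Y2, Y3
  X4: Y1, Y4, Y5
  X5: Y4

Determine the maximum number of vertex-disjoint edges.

Unit-capacity flow: source→left, listed edges, right→sink; max matching = max flow.
Augmenting path X1→Y3 (+1); matched 1.
Augmenting path X2→Y2 (+1); matched 2.
Augmenting path X3→Y1 (+1); matched 3.
Augmenting path X4→Y4 (+1); matched 4.
Augmenting path X5→Y4→X4→Y5 (+1); matched 5.
No augmenting path remains; maximum matching = 5.
König certificate: {X1, X2, X3, X4, X5} is a vertex cover of size 5 (every listed pair touches it), so no matching can be larger.

5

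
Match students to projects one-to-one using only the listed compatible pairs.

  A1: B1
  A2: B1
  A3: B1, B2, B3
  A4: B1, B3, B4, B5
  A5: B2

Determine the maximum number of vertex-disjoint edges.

Unit-capacity flow: source→left, listed edges, right→sink; max matching = max flow.
Augmenting path A1→B1 (+1); matched 1.
Augmenting path A3→B2 (+1); matched 2.
Augmenting path A4→B3 (+1); matched 3.
Augmenting path A5→B2→A3→B3→A4→B4 (+1); matched 4.
No augmenting path remains; maximum matching = 4.
König certificate: {A3, A4, A5, B1} is a vertex cover of size 4 (every listed pair touches it), so no matching can be larger.

4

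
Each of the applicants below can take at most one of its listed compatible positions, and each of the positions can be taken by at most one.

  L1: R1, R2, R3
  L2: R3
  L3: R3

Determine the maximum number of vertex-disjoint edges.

Unit-capacity flow: source→left, listed edges, right→sink; max matching = max flow.
Augmenting path L1→R1 (+1); matched 1.
Augmenting path L2→R3 (+1); matched 2.
No augmenting path remains; maximum matching = 2.
König certificate: {L1, R3} is a vertex cover of size 2 (every listed pair touches it), so no matching can be larger.

2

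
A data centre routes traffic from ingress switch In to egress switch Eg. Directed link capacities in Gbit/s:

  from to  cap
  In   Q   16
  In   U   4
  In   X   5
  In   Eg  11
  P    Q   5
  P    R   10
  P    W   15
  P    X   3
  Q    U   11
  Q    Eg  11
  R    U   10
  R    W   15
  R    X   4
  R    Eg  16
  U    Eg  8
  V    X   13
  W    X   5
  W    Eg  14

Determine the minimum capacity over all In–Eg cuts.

30

Augment In→Eg: bottleneck 11, flow now 11.
Augment In→Q→Eg: bottleneck 11, flow now 22.
Augment In→U→Eg: bottleneck 4, flow now 26.
Augment In→Q→U→Eg: bottleneck 4, flow now 30.
No augmenting path remains; maximum flow = 30.
By max-flow min-cut, the minimum cut capacity equals the max flow.
In the residual graph, reachable from In: {In, Q, U, X}.
Min-cut edges: In→Eg (11), Q→Eg (11), U→Eg (8); capacity 11 + 11 + 8 = 30.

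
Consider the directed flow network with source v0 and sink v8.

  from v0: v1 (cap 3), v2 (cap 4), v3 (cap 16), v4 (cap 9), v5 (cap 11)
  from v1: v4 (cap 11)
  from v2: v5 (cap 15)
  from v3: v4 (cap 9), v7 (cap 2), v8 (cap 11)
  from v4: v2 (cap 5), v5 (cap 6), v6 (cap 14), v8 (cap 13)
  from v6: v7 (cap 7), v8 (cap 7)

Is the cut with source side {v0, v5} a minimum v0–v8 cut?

No — its capacity is 32, but the minimum cut has capacity 28.

Given cut capacity: 3 + 4 + 16 + 9 = 32.
Augment v0→v3→v8: bottleneck 11, flow now 11.
Augment v0→v4→v8: bottleneck 9, flow now 20.
Augment v0→v1→v4→v8: bottleneck 3, flow now 23.
Augment v0→v3→v4→v8: bottleneck 1, flow now 24.
Augment v0→v3→v4→v6→v8: bottleneck 4, flow now 28.
No augmenting path remains; maximum flow = 28.
In the residual graph, reachable from v0: {v0, v2, v5}.
Min-cut edges: v0→v1 (3), v0→v3 (16), v0→v4 (9); capacity 3 + 16 + 9 = 28.
Cut capacity 32 exceeds the max flow 28, so it is not minimum.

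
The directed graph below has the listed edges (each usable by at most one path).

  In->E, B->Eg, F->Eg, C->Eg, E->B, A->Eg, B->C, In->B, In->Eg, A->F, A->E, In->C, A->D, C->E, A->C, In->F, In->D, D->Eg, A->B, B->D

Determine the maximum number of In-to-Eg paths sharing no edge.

5

Assign every edge capacity 1; by Menger, the answer equals the max flow.
Path In→Eg (+1); total 1.
Path In→B→Eg (+1); total 2.
Path In→C→Eg (+1); total 3.
Path In→D→Eg (+1); total 4.
Path In→F→Eg (+1); total 5.
No residual In→Eg path; max flow = 5.
Certifying cut of size 5: {B→Eg, C→Eg, D→Eg, In→Eg, In→F}.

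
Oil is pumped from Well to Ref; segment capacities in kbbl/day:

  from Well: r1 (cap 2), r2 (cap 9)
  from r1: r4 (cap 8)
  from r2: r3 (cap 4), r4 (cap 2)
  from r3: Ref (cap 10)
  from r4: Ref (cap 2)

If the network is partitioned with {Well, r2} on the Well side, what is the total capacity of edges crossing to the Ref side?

Edges leaving {Well, r2}: Well→r1 (2), r2→r3 (4), r2→r4 (2).
Cut capacity = 2 + 4 + 2 = 8.

8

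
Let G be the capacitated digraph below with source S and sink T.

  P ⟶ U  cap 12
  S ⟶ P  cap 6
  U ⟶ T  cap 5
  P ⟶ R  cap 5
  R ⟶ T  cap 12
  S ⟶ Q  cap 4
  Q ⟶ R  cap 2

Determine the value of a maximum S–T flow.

Augment S→P→R→T: bottleneck 5, flow now 5.
Augment S→P→U→T: bottleneck 1, flow now 6.
Augment S→Q→R→T: bottleneck 2, flow now 8.
No augmenting path remains; maximum flow = 8.
In the residual graph, reachable from S: {S, Q}.
Min-cut edges: S→P (6), Q→R (2); capacity 6 + 2 = 8.
This cut is saturated, so no flow can exceed 8.

8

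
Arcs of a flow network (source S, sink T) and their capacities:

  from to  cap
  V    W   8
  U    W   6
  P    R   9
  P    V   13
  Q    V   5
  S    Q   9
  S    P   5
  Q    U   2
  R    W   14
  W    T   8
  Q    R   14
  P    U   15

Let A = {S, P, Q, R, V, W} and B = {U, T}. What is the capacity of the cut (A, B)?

25

Edges leaving {S, P, Q, R, V, W}: P→U (15), Q→U (2), W→T (8).
Cut capacity = 15 + 2 + 8 = 25.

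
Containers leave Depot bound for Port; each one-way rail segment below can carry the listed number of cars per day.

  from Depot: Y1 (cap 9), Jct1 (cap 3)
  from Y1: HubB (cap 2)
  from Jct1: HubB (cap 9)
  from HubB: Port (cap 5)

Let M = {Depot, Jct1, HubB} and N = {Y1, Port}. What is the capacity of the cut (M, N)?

14

Edges leaving {Depot, Jct1, HubB}: Depot→Y1 (9), HubB→Port (5).
Cut capacity = 9 + 5 = 14.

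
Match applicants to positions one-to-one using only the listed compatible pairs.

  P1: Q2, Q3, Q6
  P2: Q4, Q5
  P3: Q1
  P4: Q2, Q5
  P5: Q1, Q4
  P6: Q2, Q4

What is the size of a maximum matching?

5

Unit-capacity flow: source→left, listed edges, right→sink; max matching = max flow.
Augmenting path P1→Q2 (+1); matched 1.
Augmenting path P2→Q4 (+1); matched 2.
Augmenting path P3→Q1 (+1); matched 3.
Augmenting path P4→Q5 (+1); matched 4.
Augmenting path P6→Q2→P1→Q3 (+1); matched 5.
No augmenting path remains; maximum matching = 5.
König certificate: {P1, Q1, Q2, Q4, Q5} is a vertex cover of size 5 (every listed pair touches it), so no matching can be larger.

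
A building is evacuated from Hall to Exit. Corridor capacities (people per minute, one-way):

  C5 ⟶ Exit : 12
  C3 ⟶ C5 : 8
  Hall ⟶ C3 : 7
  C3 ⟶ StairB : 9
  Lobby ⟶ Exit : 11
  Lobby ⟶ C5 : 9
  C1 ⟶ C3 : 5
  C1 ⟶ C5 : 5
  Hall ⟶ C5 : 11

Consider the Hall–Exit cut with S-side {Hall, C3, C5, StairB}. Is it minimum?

Given cut capacity: 12 = 12.
Augment Hall→C5→Exit: bottleneck 11, flow now 11.
Augment Hall→C3→C5→Exit: bottleneck 1, flow now 12.
No augmenting path remains; maximum flow = 12.
Cut capacity 12 equals the max flow, so it is a minimum cut.

Yes — it is a minimum cut (capacity 12).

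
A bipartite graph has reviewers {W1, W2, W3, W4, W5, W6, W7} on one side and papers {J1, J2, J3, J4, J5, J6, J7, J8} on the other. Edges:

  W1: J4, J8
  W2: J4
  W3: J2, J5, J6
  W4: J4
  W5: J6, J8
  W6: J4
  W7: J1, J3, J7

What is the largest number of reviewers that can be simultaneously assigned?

Unit-capacity flow: source→left, listed edges, right→sink; max matching = max flow.
Augmenting path W1→J4 (+1); matched 1.
Augmenting path W3→J2 (+1); matched 2.
Augmenting path W5→J6 (+1); matched 3.
Augmenting path W7→J1 (+1); matched 4.
Augmenting path W2→J4→W1→J8 (+1); matched 5.
No augmenting path remains; maximum matching = 5.
König certificate: {W1, W3, W5, W7, J4} is a vertex cover of size 5 (every listed pair touches it), so no matching can be larger.

5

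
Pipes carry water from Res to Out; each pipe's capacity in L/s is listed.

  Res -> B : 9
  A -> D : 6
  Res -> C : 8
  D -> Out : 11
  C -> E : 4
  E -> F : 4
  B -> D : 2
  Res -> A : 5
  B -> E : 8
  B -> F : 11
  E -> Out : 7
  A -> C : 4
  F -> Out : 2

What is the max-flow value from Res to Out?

16

Augment Res→A→D→Out: bottleneck 5, flow now 5.
Augment Res→B→D→Out: bottleneck 2, flow now 7.
Augment Res→B→E→Out: bottleneck 7, flow now 14.
Augment Res→C→E→F→Out: bottleneck 2, flow now 16.
No augmenting path remains; maximum flow = 16.
In the residual graph, reachable from Res: {Res, B, C, E, F}.
Min-cut edges: Res→A (5), B→D (2), E→Out (7), F→Out (2); capacity 5 + 2 + 7 + 2 = 16.
This cut is saturated, so no flow can exceed 16.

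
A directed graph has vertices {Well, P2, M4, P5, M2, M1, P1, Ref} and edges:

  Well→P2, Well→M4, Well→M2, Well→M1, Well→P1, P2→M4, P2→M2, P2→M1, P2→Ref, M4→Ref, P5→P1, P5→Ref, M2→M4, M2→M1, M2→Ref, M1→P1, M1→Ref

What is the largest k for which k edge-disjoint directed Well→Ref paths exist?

4

Assign every edge capacity 1; by Menger, the answer equals the max flow.
Path Well→P2→Ref (+1); total 1.
Path Well→M4→Ref (+1); total 2.
Path Well→M2→Ref (+1); total 3.
Path Well→M1→Ref (+1); total 4.
No residual Well→Ref path; max flow = 4.
Certifying cut of size 4: {Well→M1, Well→M2, Well→M4, Well→P2}.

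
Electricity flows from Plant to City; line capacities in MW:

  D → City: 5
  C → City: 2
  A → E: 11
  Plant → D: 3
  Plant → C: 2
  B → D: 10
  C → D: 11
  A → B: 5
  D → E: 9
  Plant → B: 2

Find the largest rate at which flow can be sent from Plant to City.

Augment Plant→C→City: bottleneck 2, flow now 2.
Augment Plant→D→City: bottleneck 3, flow now 5.
Augment Plant→B→D→City: bottleneck 2, flow now 7.
No augmenting path remains; maximum flow = 7.
In the residual graph, reachable from Plant: {Plant}.
Min-cut edges: Plant→B (2), Plant→C (2), Plant→D (3); capacity 2 + 2 + 3 = 7.
This cut is saturated, so no flow can exceed 7.

7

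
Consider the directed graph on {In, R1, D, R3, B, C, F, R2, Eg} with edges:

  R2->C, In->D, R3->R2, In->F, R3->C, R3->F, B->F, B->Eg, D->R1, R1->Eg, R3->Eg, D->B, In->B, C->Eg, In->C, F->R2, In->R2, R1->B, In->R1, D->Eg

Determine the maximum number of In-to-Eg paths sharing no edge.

4

Assign every edge capacity 1; by Menger, the answer equals the max flow.
Path In→R1→Eg (+1); total 1.
Path In→D→Eg (+1); total 2.
Path In→B→Eg (+1); total 3.
Path In→C→Eg (+1); total 4.
No residual In→Eg path; max flow = 4.
Certifying cut of size 4: {C→Eg, In→B, In→D, In→R1}.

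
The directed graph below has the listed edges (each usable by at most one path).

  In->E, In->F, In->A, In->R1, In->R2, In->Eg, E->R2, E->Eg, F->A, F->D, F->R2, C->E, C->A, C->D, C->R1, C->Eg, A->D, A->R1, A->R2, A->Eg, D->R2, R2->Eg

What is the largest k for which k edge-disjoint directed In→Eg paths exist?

Assign every edge capacity 1; by Menger, the answer equals the max flow.
Path In→Eg (+1); total 1.
Path In→E→Eg (+1); total 2.
Path In→A→Eg (+1); total 3.
Path In→R2→Eg (+1); total 4.
No residual In→Eg path; max flow = 4.
Certifying cut of size 4: {A→Eg, In→E, In→Eg, R2→Eg}.

4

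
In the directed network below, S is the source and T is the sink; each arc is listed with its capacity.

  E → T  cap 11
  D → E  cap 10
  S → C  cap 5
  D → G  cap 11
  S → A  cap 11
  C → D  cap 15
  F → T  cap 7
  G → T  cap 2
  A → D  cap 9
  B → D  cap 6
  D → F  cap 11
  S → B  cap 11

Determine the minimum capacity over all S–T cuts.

Augment S→A→D→E→T: bottleneck 9, flow now 9.
Augment S→B→D→E→T: bottleneck 1, flow now 10.
Augment S→B→D→F→T: bottleneck 5, flow now 15.
Augment S→C→D→F→T: bottleneck 2, flow now 17.
Augment S→C→D→G→T: bottleneck 2, flow now 19.
No augmenting path remains; maximum flow = 19.
By max-flow min-cut, the minimum cut capacity equals the max flow.
In the residual graph, reachable from S: {S, A, B, C, D, F, G}.
Min-cut edges: D→E (10), F→T (7), G→T (2); capacity 10 + 7 + 2 = 19.

19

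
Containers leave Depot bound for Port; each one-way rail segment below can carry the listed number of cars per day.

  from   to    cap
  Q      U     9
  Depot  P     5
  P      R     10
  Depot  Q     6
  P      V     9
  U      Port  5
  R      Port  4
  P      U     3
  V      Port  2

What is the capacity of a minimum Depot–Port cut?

Augment Depot→P→R→Port: bottleneck 4, flow now 4.
Augment Depot→P→U→Port: bottleneck 1, flow now 5.
Augment Depot→Q→U→Port: bottleneck 4, flow now 9.
Augment Depot→Q→U→P→V→Port: bottleneck 1, flow now 10. (uses reverse residual edge)
No augmenting path remains; maximum flow = 10.
By max-flow min-cut, the minimum cut capacity equals the max flow.
In the residual graph, reachable from Depot: {Depot, Q, U}.
Min-cut edges: Depot→P (5), U→Port (5); capacity 5 + 5 = 10.

10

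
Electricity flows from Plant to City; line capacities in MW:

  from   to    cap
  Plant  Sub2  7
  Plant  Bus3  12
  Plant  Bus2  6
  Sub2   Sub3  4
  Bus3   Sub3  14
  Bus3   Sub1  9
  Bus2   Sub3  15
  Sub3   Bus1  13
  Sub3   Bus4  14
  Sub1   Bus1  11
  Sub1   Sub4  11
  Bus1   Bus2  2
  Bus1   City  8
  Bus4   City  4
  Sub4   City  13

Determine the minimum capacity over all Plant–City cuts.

Augment Plant→Sub2→Sub3→Bus1→City: bottleneck 4, flow now 4.
Augment Plant→Bus3→Sub3→Bus1→City: bottleneck 4, flow now 8.
Augment Plant→Bus3→Sub3→Bus4→City: bottleneck 4, flow now 12.
Augment Plant→Bus3→Sub1→Sub4→City: bottleneck 4, flow now 16.
Augment Plant→Bus2→Sub3→Bus3→Sub1→Sub4→City: bottleneck 5, flow now 21. (uses reverse residual edge)
No augmenting path remains; maximum flow = 21.
By max-flow min-cut, the minimum cut capacity equals the max flow.
In the residual graph, reachable from Plant: {Plant, Sub2, Bus3, Bus2, Sub3, Bus1, Bus4}.
Min-cut edges: Bus3→Sub1 (9), Bus1→City (8), Bus4→City (4); capacity 9 + 8 + 4 = 21.

21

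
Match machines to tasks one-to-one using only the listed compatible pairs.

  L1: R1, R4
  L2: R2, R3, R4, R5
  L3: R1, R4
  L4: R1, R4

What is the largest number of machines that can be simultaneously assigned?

Unit-capacity flow: source→left, listed edges, right→sink; max matching = max flow.
Augmenting path L1→R1 (+1); matched 1.
Augmenting path L2→R2 (+1); matched 2.
Augmenting path L3→R4 (+1); matched 3.
No augmenting path remains; maximum matching = 3.
König certificate: {L2, R1, R4} is a vertex cover of size 3 (every listed pair touches it), so no matching can be larger.

3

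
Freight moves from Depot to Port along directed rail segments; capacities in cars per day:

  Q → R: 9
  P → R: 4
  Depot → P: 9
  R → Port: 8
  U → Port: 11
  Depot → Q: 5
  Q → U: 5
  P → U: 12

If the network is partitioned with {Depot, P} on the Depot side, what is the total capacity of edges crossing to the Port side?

21

Edges leaving {Depot, P}: Depot→Q (5), P→R (4), P→U (12).
Cut capacity = 5 + 4 + 12 = 21.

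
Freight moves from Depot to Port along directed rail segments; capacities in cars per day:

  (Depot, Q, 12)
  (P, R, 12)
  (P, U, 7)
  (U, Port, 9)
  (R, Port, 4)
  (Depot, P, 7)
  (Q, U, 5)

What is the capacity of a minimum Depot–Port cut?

12

Augment Depot→P→R→Port: bottleneck 4, flow now 4.
Augment Depot→P→U→Port: bottleneck 3, flow now 7.
Augment Depot→Q→U→Port: bottleneck 5, flow now 12.
No augmenting path remains; maximum flow = 12.
By max-flow min-cut, the minimum cut capacity equals the max flow.
In the residual graph, reachable from Depot: {Depot, Q}.
Min-cut edges: Depot→P (7), Q→U (5); capacity 7 + 5 = 12.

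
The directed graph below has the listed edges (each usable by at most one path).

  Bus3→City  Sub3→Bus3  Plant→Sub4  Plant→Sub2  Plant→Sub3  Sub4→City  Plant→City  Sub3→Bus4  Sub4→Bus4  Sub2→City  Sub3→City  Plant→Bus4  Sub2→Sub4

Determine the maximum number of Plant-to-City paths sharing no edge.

Assign every edge capacity 1; by Menger, the answer equals the max flow.
Path Plant→City (+1); total 1.
Path Plant→Sub2→City (+1); total 2.
Path Plant→Sub4→City (+1); total 3.
Path Plant→Sub3→City (+1); total 4.
No residual Plant→City path; max flow = 4.
Certifying cut of size 4: {Plant→City, Plant→Sub2, Plant→Sub3, Plant→Sub4}.

4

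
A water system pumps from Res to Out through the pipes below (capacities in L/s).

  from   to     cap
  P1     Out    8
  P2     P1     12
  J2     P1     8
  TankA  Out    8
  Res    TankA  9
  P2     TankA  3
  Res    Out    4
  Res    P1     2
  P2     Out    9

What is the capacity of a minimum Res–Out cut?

Augment Res→Out: bottleneck 4, flow now 4.
Augment Res→TankA→Out: bottleneck 8, flow now 12.
Augment Res→P1→Out: bottleneck 2, flow now 14.
No augmenting path remains; maximum flow = 14.
By max-flow min-cut, the minimum cut capacity equals the max flow.
In the residual graph, reachable from Res: {Res, TankA}.
Min-cut edges: Res→P1 (2), Res→Out (4), TankA→Out (8); capacity 2 + 4 + 8 = 14.

14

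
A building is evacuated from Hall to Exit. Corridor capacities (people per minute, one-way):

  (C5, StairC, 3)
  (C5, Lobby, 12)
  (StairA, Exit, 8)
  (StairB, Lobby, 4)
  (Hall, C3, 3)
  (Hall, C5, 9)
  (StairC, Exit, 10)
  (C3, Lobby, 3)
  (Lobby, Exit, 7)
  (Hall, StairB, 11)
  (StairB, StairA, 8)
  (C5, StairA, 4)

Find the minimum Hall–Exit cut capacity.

Augment Hall→C5→StairA→Exit: bottleneck 4, flow now 4.
Augment Hall→C5→StairC→Exit: bottleneck 3, flow now 7.
Augment Hall→C5→Lobby→Exit: bottleneck 2, flow now 9.
Augment Hall→StairB→StairA→Exit: bottleneck 4, flow now 13.
Augment Hall→StairB→Lobby→Exit: bottleneck 4, flow now 17.
Augment Hall→C3→Lobby→Exit: bottleneck 1, flow now 18.
No augmenting path remains; maximum flow = 18.
By max-flow min-cut, the minimum cut capacity equals the max flow.
In the residual graph, reachable from Hall: {Hall, C5, StairB, C3, StairA, Lobby}.
Min-cut edges: C5→StairC (3), StairA→Exit (8), Lobby→Exit (7); capacity 3 + 8 + 7 = 18.

18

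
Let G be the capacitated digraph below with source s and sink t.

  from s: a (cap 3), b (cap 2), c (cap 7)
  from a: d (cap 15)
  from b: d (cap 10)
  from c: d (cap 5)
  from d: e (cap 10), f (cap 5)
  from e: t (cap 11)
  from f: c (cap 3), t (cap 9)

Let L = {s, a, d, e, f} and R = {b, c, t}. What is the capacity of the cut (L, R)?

32

Edges leaving {s, a, d, e, f}: s→b (2), s→c (7), e→t (11), f→c (3), f→t (9).
Cut capacity = 2 + 7 + 11 + 3 + 9 = 32.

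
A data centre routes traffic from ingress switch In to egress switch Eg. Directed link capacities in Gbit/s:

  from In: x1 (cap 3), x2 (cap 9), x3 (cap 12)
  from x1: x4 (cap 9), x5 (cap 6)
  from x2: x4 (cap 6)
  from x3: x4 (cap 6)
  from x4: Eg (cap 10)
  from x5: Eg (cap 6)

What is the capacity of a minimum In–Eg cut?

Augment In→x1→x4→Eg: bottleneck 3, flow now 3.
Augment In→x2→x4→Eg: bottleneck 6, flow now 9.
Augment In→x3→x4→Eg: bottleneck 1, flow now 10.
Augment In→x3→x4→x1→x5→Eg: bottleneck 3, flow now 13. (uses reverse residual edge)
No augmenting path remains; maximum flow = 13.
By max-flow min-cut, the minimum cut capacity equals the max flow.
In the residual graph, reachable from In: {In, x2, x3, x4}.
Min-cut edges: In→x1 (3), x4→Eg (10); capacity 3 + 10 = 13.

13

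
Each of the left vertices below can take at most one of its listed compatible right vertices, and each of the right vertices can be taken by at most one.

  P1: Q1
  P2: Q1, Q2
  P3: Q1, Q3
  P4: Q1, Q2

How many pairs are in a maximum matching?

3

Unit-capacity flow: source→left, listed edges, right→sink; max matching = max flow.
Augmenting path P1→Q1 (+1); matched 1.
Augmenting path P2→Q2 (+1); matched 2.
Augmenting path P3→Q3 (+1); matched 3.
No augmenting path remains; maximum matching = 3.
König certificate: {P3, Q1, Q2} is a vertex cover of size 3 (every listed pair touches it), so no matching can be larger.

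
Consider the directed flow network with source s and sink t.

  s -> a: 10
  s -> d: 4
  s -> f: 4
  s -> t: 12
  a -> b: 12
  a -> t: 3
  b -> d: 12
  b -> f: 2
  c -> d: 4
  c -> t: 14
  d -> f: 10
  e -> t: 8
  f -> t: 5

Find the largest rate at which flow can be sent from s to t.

Augment s→t: bottleneck 12, flow now 12.
Augment s→a→t: bottleneck 3, flow now 15.
Augment s→f→t: bottleneck 4, flow now 19.
Augment s→d→f→t: bottleneck 1, flow now 20.
No augmenting path remains; maximum flow = 20.
In the residual graph, reachable from s: {s, a, b, d, f}.
Min-cut edges: s→t (12), a→t (3), f→t (5); capacity 12 + 3 + 5 = 20.
This cut is saturated, so no flow can exceed 20.

20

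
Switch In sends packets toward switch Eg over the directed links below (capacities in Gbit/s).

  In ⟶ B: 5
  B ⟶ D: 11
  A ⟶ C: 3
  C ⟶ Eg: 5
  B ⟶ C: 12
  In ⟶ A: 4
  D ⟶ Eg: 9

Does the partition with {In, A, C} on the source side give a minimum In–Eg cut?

No — its capacity is 10, but the minimum cut has capacity 8.

Given cut capacity: 5 + 5 = 10.
Augment In→A→C→Eg: bottleneck 3, flow now 3.
Augment In→B→C→Eg: bottleneck 2, flow now 5.
Augment In→B→D→Eg: bottleneck 3, flow now 8.
No augmenting path remains; maximum flow = 8.
In the residual graph, reachable from In: {In, A}.
Min-cut edges: In→B (5), A→C (3); capacity 5 + 3 = 8.
Cut capacity 10 exceeds the max flow 8, so it is not minimum.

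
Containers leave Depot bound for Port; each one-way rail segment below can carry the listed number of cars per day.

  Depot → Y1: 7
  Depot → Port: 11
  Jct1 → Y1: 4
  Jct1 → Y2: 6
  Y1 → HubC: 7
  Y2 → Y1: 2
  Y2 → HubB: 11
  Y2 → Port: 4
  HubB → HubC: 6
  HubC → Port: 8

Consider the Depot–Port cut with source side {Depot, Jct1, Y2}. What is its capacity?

Edges leaving {Depot, Jct1, Y2}: Depot→Y1 (7), Depot→Port (11), Jct1→Y1 (4), Y2→Y1 (2), Y2→HubB (11), Y2→Port (4).
Cut capacity = 7 + 11 + 4 + 2 + 11 + 4 = 39.

39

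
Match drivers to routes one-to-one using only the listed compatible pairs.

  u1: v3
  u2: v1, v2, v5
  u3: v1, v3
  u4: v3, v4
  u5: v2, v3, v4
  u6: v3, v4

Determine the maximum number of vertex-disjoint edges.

5

Unit-capacity flow: source→left, listed edges, right→sink; max matching = max flow.
Augmenting path u1→v3 (+1); matched 1.
Augmenting path u2→v1 (+1); matched 2.
Augmenting path u4→v4 (+1); matched 3.
Augmenting path u5→v2 (+1); matched 4.
Augmenting path u3→v1→u2→v5 (+1); matched 5.
No augmenting path remains; maximum matching = 5.
König certificate: {u2, u3, u5, v3, v4} is a vertex cover of size 5 (every listed pair touches it), so no matching can be larger.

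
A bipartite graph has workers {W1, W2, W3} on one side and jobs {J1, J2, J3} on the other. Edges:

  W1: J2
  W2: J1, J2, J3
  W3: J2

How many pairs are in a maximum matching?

Unit-capacity flow: source→left, listed edges, right→sink; max matching = max flow.
Augmenting path W1→J2 (+1); matched 1.
Augmenting path W2→J1 (+1); matched 2.
No augmenting path remains; maximum matching = 2.
König certificate: {W2, J2} is a vertex cover of size 2 (every listed pair touches it), so no matching can be larger.

2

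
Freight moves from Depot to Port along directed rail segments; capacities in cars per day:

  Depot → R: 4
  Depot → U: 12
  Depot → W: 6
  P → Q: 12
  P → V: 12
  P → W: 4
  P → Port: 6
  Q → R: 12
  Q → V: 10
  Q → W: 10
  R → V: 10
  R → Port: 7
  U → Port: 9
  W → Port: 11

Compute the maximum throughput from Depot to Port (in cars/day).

Augment Depot→R→Port: bottleneck 4, flow now 4.
Augment Depot→U→Port: bottleneck 9, flow now 13.
Augment Depot→W→Port: bottleneck 6, flow now 19.
No augmenting path remains; maximum flow = 19.
In the residual graph, reachable from Depot: {Depot, U}.
Min-cut edges: Depot→R (4), Depot→W (6), U→Port (9); capacity 4 + 6 + 9 = 19.
This cut is saturated, so no flow can exceed 19.

19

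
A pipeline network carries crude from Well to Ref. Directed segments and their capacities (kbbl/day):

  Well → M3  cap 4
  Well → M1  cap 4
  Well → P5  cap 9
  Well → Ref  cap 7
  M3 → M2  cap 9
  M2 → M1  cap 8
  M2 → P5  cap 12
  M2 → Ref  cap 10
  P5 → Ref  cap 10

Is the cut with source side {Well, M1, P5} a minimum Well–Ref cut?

No — its capacity is 21, but the minimum cut has capacity 20.

Given cut capacity: 4 + 7 + 10 = 21.
Augment Well→Ref: bottleneck 7, flow now 7.
Augment Well→P5→Ref: bottleneck 9, flow now 16.
Augment Well→M3→M2→Ref: bottleneck 4, flow now 20.
No augmenting path remains; maximum flow = 20.
In the residual graph, reachable from Well: {Well, M1}.
Min-cut edges: Well→M3 (4), Well→P5 (9), Well→Ref (7); capacity 4 + 9 + 7 = 20.
Cut capacity 21 exceeds the max flow 20, so it is not minimum.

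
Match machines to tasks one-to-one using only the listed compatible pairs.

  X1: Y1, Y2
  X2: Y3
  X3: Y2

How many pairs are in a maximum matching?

3

Unit-capacity flow: source→left, listed edges, right→sink; max matching = max flow.
Augmenting path X1→Y1 (+1); matched 1.
Augmenting path X2→Y3 (+1); matched 2.
Augmenting path X3→Y2 (+1); matched 3.
No augmenting path remains; maximum matching = 3.
König certificate: {X1, X2, X3} is a vertex cover of size 3 (every listed pair touches it), so no matching can be larger.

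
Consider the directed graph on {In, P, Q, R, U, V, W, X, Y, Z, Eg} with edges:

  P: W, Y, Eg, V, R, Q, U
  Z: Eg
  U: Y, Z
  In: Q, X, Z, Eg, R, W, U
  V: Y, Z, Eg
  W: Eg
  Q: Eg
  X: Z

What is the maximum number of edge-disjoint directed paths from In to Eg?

4

Assign every edge capacity 1; by Menger, the answer equals the max flow.
Path In→Eg (+1); total 1.
Path In→Q→Eg (+1); total 2.
Path In→W→Eg (+1); total 3.
Path In→Z→Eg (+1); total 4.
No residual In→Eg path; max flow = 4.
Certifying cut of size 4: {In→Eg, In→Q, In→W, Z→Eg}.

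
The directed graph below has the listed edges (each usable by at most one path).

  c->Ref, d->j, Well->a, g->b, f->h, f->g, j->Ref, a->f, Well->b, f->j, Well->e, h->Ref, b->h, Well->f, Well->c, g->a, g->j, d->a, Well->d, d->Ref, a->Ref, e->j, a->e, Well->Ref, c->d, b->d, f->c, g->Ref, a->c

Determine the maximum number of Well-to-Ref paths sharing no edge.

7

Assign every edge capacity 1; by Menger, the answer equals the max flow.
Path Well→Ref (+1); total 1.
Path Well→a→Ref (+1); total 2.
Path Well→c→Ref (+1); total 3.
Path Well→d→Ref (+1); total 4.
Path Well→b→h→Ref (+1); total 5.
Path Well→e→j→Ref (+1); total 6.
Path Well→f→g→Ref (+1); total 7.
No residual Well→Ref path; max flow = 7.
Certifying cut of size 7: {Well→Ref, Well→a, Well→b, Well→c, Well→d, Well→e, Well→f}.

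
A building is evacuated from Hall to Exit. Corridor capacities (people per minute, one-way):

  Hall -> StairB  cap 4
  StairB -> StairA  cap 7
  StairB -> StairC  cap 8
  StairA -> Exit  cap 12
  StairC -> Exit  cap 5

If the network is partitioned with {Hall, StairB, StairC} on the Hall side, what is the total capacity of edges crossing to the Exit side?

Edges leaving {Hall, StairB, StairC}: StairB→StairA (7), StairC→Exit (5).
Cut capacity = 7 + 5 = 12.

12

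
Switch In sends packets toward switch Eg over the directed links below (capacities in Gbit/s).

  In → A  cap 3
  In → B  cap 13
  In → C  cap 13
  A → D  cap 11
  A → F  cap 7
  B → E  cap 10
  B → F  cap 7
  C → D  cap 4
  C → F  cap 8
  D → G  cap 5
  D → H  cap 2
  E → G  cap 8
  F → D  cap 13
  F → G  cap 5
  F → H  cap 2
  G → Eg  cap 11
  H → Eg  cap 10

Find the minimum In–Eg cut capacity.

Augment In→A→D→G→Eg: bottleneck 3, flow now 3.
Augment In→B→E→G→Eg: bottleneck 8, flow now 11.
Augment In→B→F→H→Eg: bottleneck 2, flow now 13.
Augment In→C→D→H→Eg: bottleneck 2, flow now 15.
No augmenting path remains; maximum flow = 15.
By max-flow min-cut, the minimum cut capacity equals the max flow.
In the residual graph, reachable from In: {In, A, B, C, D, E, F, G}.
Min-cut edges: D→H (2), F→H (2), G→Eg (11); capacity 2 + 2 + 11 = 15.

15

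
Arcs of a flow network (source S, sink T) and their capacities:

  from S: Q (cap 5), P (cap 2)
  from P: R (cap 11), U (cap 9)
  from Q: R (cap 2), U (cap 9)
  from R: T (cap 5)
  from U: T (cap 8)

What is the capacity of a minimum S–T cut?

7

Augment S→P→R→T: bottleneck 2, flow now 2.
Augment S→Q→R→T: bottleneck 2, flow now 4.
Augment S→Q→U→T: bottleneck 3, flow now 7.
No augmenting path remains; maximum flow = 7.
By max-flow min-cut, the minimum cut capacity equals the max flow.
In the residual graph, reachable from S: {S}.
Min-cut edges: S→P (2), S→Q (5); capacity 2 + 5 = 7.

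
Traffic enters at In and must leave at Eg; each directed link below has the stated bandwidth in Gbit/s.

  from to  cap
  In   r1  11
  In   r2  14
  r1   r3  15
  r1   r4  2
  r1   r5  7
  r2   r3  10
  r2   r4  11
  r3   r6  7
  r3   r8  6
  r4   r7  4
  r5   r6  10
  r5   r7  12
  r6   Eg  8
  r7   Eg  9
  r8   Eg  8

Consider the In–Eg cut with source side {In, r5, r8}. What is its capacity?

Edges leaving {In, r5, r8}: In→r1 (11), In→r2 (14), r5→r6 (10), r5→r7 (12), r8→Eg (8).
Cut capacity = 11 + 14 + 10 + 12 + 8 = 55.

55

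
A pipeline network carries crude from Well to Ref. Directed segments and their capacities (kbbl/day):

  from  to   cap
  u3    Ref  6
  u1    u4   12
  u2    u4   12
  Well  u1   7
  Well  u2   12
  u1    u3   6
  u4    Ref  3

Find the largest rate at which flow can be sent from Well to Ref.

9

Augment Well→u1→u3→Ref: bottleneck 6, flow now 6.
Augment Well→u1→u4→Ref: bottleneck 1, flow now 7.
Augment Well→u2→u4→Ref: bottleneck 2, flow now 9.
No augmenting path remains; maximum flow = 9.
In the residual graph, reachable from Well: {Well, u1, u2, u4}.
Min-cut edges: u1→u3 (6), u4→Ref (3); capacity 6 + 3 = 9.
This cut is saturated, so no flow can exceed 9.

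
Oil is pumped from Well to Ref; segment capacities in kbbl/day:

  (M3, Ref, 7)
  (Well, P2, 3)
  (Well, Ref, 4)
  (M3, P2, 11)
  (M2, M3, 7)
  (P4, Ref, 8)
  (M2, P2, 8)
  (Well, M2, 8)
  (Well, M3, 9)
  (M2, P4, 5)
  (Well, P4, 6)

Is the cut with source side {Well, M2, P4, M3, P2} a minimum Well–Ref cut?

Given cut capacity: 4 + 8 + 7 = 19.
Augment Well→Ref: bottleneck 4, flow now 4.
Augment Well→P4→Ref: bottleneck 6, flow now 10.
Augment Well→M3→Ref: bottleneck 7, flow now 17.
Augment Well→M2→P4→Ref: bottleneck 2, flow now 19.
No augmenting path remains; maximum flow = 19.
Cut capacity 19 equals the max flow, so it is a minimum cut.

Yes — it is a minimum cut (capacity 19).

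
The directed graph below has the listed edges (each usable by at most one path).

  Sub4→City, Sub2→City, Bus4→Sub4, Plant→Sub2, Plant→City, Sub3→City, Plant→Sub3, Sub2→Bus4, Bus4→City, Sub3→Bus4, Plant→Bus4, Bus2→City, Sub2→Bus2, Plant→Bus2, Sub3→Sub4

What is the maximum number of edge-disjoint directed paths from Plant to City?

Assign every edge capacity 1; by Menger, the answer equals the max flow.
Path Plant→City (+1); total 1.
Path Plant→Sub3→City (+1); total 2.
Path Plant→Sub2→City (+1); total 3.
Path Plant→Bus4→City (+1); total 4.
Path Plant→Bus2→City (+1); total 5.
No residual Plant→City path; max flow = 5.
Certifying cut of size 5: {Plant→Bus2, Plant→Bus4, Plant→City, Plant→Sub2, Plant→Sub3}.

5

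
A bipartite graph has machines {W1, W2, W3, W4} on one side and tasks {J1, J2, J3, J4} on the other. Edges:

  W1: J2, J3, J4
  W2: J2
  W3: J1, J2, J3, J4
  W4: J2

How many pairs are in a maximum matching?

3

Unit-capacity flow: source→left, listed edges, right→sink; max matching = max flow.
Augmenting path W1→J2 (+1); matched 1.
Augmenting path W3→J1 (+1); matched 2.
Augmenting path W2→J2→W1→J3 (+1); matched 3.
No augmenting path remains; maximum matching = 3.
König certificate: {W1, W3, J2} is a vertex cover of size 3 (every listed pair touches it), so no matching can be larger.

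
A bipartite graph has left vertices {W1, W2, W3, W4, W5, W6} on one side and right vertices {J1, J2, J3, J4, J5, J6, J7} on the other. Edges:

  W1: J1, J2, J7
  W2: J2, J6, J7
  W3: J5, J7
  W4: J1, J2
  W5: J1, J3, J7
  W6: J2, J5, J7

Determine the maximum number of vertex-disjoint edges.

6

Unit-capacity flow: source→left, listed edges, right→sink; max matching = max flow.
Augmenting path W1→J1 (+1); matched 1.
Augmenting path W2→J2 (+1); matched 2.
Augmenting path W3→J5 (+1); matched 3.
Augmenting path W5→J3 (+1); matched 4.
Augmenting path W6→J7 (+1); matched 5.
Augmenting path W4→J2→W2→J6 (+1); matched 6.
No augmenting path remains; maximum matching = 6.
König certificate: {W1, W2, W3, W4, W5, W6} is a vertex cover of size 6 (every listed pair touches it), so no matching can be larger.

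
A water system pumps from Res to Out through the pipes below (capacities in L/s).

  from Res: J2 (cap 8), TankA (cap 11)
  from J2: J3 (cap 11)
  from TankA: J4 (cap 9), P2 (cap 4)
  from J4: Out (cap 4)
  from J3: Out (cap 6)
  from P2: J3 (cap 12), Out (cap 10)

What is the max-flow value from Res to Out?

Augment Res→J2→J3→Out: bottleneck 6, flow now 6.
Augment Res→TankA→J4→Out: bottleneck 4, flow now 10.
Augment Res→TankA→P2→Out: bottleneck 4, flow now 14.
No augmenting path remains; maximum flow = 14.
In the residual graph, reachable from Res: {Res, J2, TankA, J4, J3}.
Min-cut edges: TankA→P2 (4), J4→Out (4), J3→Out (6); capacity 4 + 4 + 6 = 14.
This cut is saturated, so no flow can exceed 14.

14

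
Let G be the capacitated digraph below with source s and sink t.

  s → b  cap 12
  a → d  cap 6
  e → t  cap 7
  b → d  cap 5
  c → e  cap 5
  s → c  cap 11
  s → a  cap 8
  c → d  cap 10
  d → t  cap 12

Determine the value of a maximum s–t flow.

17

Augment s→a→d→t: bottleneck 6, flow now 6.
Augment s→b→d→t: bottleneck 5, flow now 11.
Augment s→c→d→t: bottleneck 1, flow now 12.
Augment s→c→e→t: bottleneck 5, flow now 17.
No augmenting path remains; maximum flow = 17.
In the residual graph, reachable from s: {s, a, b, c, d}.
Min-cut edges: c→e (5), d→t (12); capacity 5 + 12 = 17.
This cut is saturated, so no flow can exceed 17.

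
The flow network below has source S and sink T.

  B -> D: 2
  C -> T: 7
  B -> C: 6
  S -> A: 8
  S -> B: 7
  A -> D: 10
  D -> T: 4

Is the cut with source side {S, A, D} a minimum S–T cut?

No — its capacity is 11, but the minimum cut has capacity 10.

Given cut capacity: 7 + 4 = 11.
Augment S→A→D→T: bottleneck 4, flow now 4.
Augment S→B→C→T: bottleneck 6, flow now 10.
No augmenting path remains; maximum flow = 10.
In the residual graph, reachable from S: {S, A, B, D}.
Min-cut edges: B→C (6), D→T (4); capacity 6 + 4 = 10.
Cut capacity 11 exceeds the max flow 10, so it is not minimum.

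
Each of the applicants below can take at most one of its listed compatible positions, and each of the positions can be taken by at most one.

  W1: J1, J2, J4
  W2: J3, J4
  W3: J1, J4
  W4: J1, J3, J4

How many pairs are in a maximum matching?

4

Unit-capacity flow: source→left, listed edges, right→sink; max matching = max flow.
Augmenting path W1→J1 (+1); matched 1.
Augmenting path W2→J3 (+1); matched 2.
Augmenting path W3→J4 (+1); matched 3.
Augmenting path W4→J1→W1→J2 (+1); matched 4.
No augmenting path remains; maximum matching = 4.
König certificate: {W1, W2, W3, W4} is a vertex cover of size 4 (every listed pair touches it), so no matching can be larger.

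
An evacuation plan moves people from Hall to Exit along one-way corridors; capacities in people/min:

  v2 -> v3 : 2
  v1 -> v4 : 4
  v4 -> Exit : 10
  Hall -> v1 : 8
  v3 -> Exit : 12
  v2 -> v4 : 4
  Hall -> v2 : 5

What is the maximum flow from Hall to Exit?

Augment Hall→v1→v4→Exit: bottleneck 4, flow now 4.
Augment Hall→v2→v3→Exit: bottleneck 2, flow now 6.
Augment Hall→v2→v4→Exit: bottleneck 3, flow now 9.
No augmenting path remains; maximum flow = 9.
In the residual graph, reachable from Hall: {Hall, v1}.
Min-cut edges: Hall→v2 (5), v1→v4 (4); capacity 5 + 4 = 9.
This cut is saturated, so no flow can exceed 9.

9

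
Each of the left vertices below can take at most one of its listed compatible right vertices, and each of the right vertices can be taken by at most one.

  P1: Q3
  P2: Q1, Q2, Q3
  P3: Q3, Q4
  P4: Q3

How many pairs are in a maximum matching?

Unit-capacity flow: source→left, listed edges, right→sink; max matching = max flow.
Augmenting path P1→Q3 (+1); matched 1.
Augmenting path P2→Q1 (+1); matched 2.
Augmenting path P3→Q4 (+1); matched 3.
No augmenting path remains; maximum matching = 3.
König certificate: {P2, P3, Q3} is a vertex cover of size 3 (every listed pair touches it), so no matching can be larger.

3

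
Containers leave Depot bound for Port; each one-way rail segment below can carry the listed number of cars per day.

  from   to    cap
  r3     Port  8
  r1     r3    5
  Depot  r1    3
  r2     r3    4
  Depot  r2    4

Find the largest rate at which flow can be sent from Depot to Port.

Augment Depot→r1→r3→Port: bottleneck 3, flow now 3.
Augment Depot→r2→r3→Port: bottleneck 4, flow now 7.
No augmenting path remains; maximum flow = 7.
In the residual graph, reachable from Depot: {Depot}.
Min-cut edges: Depot→r1 (3), Depot→r2 (4); capacity 3 + 4 = 7.
This cut is saturated, so no flow can exceed 7.

7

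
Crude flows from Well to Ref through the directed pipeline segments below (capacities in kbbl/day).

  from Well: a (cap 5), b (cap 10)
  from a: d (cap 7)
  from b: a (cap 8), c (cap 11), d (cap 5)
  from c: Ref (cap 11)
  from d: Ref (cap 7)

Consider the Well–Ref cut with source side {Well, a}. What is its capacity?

17

Edges leaving {Well, a}: Well→b (10), a→d (7).
Cut capacity = 10 + 7 = 17.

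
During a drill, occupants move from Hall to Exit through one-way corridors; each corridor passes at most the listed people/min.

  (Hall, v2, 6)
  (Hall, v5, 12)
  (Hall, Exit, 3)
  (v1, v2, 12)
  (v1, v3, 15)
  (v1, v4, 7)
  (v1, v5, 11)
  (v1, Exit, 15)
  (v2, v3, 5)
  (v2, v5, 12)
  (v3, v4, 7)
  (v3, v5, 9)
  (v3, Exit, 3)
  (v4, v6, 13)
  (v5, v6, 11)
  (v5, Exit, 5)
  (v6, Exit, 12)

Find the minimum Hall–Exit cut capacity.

Augment Hall→Exit: bottleneck 3, flow now 3.
Augment Hall→v5→Exit: bottleneck 5, flow now 8.
Augment Hall→v2→v3→Exit: bottleneck 3, flow now 11.
Augment Hall→v5→v6→Exit: bottleneck 7, flow now 18.
Augment Hall→v2→v5→v6→Exit: bottleneck 3, flow now 21.
No augmenting path remains; maximum flow = 21.
By max-flow min-cut, the minimum cut capacity equals the max flow.
In the residual graph, reachable from Hall: {Hall}.
Min-cut edges: Hall→v2 (6), Hall→v5 (12), Hall→Exit (3); capacity 6 + 12 + 3 = 21.

21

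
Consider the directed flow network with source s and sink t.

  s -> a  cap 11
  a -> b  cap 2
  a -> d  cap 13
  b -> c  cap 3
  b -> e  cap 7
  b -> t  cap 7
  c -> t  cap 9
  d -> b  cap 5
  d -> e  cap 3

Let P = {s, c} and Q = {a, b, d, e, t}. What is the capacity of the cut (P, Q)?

20

Edges leaving {s, c}: s→a (11), c→t (9).
Cut capacity = 11 + 9 = 20.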